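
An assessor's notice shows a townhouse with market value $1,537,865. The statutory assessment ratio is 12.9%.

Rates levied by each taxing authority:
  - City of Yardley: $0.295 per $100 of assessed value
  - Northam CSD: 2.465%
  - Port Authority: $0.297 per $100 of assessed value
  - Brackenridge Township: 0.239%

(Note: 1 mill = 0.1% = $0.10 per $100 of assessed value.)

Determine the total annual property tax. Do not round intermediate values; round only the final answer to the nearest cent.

Assessed value = $1,537,865 × 0.129 = $198,384.585
City of Yardley: $198,384.585 × 0.00295 = $585.23452575
Northam CSD: $198,384.585 × 0.02465 = $4,890.18002025
Port Authority: $198,384.585 × 0.00297 = $589.20221745
Brackenridge Township: $198,384.585 × 0.00239 = $474.13915815
Total = $6,538.7559216

$6,538.76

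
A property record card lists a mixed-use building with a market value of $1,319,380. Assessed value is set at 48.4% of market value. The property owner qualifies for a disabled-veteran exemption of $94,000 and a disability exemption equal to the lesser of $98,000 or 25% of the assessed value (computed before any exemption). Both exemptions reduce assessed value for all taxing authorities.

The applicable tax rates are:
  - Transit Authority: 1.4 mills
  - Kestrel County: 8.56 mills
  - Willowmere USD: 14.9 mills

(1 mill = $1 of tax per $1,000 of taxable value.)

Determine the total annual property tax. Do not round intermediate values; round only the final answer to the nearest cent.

$11,101.98

Assessed value = $1,319,380 × 0.484 = $638,579.92
Disability exemption = min($98,000, 25% × $638,579.92) = min($98,000, $159,644.98) = $98,000 (dollar cap binds)
Taxable value = $638,579.92 − $94,000 − $98,000 = $446,579.92
Transit Authority: $446,579.92 × 0.0014 = $625.211888
Kestrel County: $446,579.92 × 0.00856 = $3,822.7241152
Willowmere USD: $446,579.92 × 0.0149 = $6,654.040808
Total = $11,101.9768112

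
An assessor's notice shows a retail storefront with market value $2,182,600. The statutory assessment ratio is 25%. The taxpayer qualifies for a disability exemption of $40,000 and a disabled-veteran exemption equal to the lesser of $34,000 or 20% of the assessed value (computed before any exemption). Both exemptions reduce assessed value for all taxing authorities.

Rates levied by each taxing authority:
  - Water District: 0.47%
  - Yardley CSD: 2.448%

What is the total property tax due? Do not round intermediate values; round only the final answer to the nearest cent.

Assessed value = $2,182,600 × 0.25 = $545,650
Disabled-veteran exemption = min($34,000, 20% × $545,650) = min($34,000, $109,130) = $34,000 (dollar cap binds)
Taxable value = $545,650 − $40,000 − $34,000 = $471,650
Water District: $471,650 × 0.0047 = $2,216.755
Yardley CSD: $471,650 × 0.02448 = $11,545.992
Total = $13,762.747

$13,762.75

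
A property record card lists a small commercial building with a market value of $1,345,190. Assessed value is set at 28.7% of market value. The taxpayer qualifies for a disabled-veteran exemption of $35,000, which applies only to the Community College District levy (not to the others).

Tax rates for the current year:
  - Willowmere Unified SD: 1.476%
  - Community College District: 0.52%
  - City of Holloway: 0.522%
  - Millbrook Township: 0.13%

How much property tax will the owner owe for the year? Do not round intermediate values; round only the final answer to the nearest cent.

Assessed value = $1,345,190 × 0.287 = $386,069.53
Willowmere Unified SD: $386,069.53 × 0.01476 = $5,698.3862628
Community College District: ($386,069.53 − $35,000) × 0.0052 = $351,069.53 × 0.0052 = $1,825.561556
City of Holloway: $386,069.53 × 0.00522 = $2,015.2829466
Millbrook Township: $386,069.53 × 0.0013 = $501.890389
Total = $10,041.1211544

$10,041.12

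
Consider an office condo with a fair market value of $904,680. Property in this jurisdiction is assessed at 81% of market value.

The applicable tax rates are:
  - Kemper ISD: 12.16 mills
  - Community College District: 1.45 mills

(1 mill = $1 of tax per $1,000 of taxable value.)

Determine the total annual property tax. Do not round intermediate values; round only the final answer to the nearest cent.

Assessed value = $904,680 × 0.81 = $732,790.8
Kemper ISD: $732,790.8 × 0.01216 = $8,910.736128
Community College District: $732,790.8 × 0.00145 = $1,062.54666
Total = $8,910.736128 + $1,062.54666 = $9,973.282788

$9,973.28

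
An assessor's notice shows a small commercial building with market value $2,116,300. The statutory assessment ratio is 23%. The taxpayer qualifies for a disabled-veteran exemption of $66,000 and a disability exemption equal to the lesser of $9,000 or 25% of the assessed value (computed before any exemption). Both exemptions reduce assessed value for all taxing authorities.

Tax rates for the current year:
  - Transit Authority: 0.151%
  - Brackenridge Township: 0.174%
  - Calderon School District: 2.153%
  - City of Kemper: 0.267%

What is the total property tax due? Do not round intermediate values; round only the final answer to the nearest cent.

Assessed value = $2,116,300 × 0.23 = $486,749
Disability exemption = min($9,000, 25% × $486,749) = min($9,000, $121,687.25) = $9,000 (dollar cap binds)
Taxable value = $486,749 − $66,000 − $9,000 = $411,749
Transit Authority: $411,749 × 0.00151 = $621.74099
Brackenridge Township: $411,749 × 0.00174 = $716.44326
Calderon School District: $411,749 × 0.02153 = $8,864.95597
City of Kemper: $411,749 × 0.00267 = $1,099.36983
Total = $11,302.51005

$11,302.51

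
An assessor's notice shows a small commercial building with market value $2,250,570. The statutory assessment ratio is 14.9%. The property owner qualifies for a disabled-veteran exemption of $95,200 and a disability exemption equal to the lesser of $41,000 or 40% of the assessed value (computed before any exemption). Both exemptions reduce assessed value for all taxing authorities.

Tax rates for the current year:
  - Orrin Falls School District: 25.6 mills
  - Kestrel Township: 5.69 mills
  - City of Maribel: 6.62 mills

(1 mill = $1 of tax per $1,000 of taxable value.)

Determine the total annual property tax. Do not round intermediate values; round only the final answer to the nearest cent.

Assessed value = $2,250,570 × 0.149 = $335,334.93
Disability exemption = min($41,000, 40% × $335,334.93) = min($41,000, $134,133.972) = $41,000 (dollar cap binds)
Taxable value = $335,334.93 − $95,200 − $41,000 = $199,134.93
Orrin Falls School District: $199,134.93 × 0.0256 = $5,097.854208
Kestrel Township: $199,134.93 × 0.00569 = $1,133.0777517
City of Maribel: $199,134.93 × 0.00662 = $1,318.2732366
Total = $7,549.2051963

$7,549.21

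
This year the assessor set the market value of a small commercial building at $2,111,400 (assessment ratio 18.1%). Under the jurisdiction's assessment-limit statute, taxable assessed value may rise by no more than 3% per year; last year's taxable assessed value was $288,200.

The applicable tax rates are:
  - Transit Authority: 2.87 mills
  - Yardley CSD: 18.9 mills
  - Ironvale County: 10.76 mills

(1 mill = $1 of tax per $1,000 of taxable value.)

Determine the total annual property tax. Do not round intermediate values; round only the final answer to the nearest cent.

$9,656.40

Uncapped assessed value = $2,111,400 × 0.181 = $382,163.4
Cap limit = $288,200 × 1.03 = $296,846
Taxable assessed value = min($382,163.4, $296,846) = $296,846 (cap binds)
Transit Authority: $296,846 × 0.00287 = $851.94802
Yardley CSD: $296,846 × 0.0189 = $5,610.3894
Ironvale County: $296,846 × 0.01076 = $3,194.06296
Total = $9,656.40038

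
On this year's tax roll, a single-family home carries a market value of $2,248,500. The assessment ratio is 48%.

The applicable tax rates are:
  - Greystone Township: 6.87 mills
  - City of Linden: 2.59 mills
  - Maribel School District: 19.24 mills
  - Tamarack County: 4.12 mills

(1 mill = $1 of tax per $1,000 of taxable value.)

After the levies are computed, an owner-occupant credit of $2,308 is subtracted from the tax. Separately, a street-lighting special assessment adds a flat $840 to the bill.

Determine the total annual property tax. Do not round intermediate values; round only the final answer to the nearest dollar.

Assessed value = $2,248,500 × 0.48 = $1,079,280
Greystone Township: $1,079,280 × 0.00687 = $7,414.6536
City of Linden: $1,079,280 × 0.00259 = $2,795.3352
Maribel School District: $1,079,280 × 0.01924 = $20,765.3472
Tamarack County: $1,079,280 × 0.00412 = $4,446.6336
Levies subtotal = $35,421.9696
After credit = $35,421.9696 − $2,308 = $33,113.9696
Total = $33,113.9696 + $840 = $33,953.9696

$33,954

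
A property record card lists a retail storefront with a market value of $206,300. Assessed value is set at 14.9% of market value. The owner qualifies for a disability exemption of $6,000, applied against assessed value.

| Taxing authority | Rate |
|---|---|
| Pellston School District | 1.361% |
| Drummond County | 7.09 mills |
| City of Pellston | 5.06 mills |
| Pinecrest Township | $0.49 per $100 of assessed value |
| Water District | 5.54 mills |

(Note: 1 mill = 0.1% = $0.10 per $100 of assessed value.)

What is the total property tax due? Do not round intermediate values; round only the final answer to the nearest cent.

Assessed value = $206,300 × 0.149 = $30,738.7
Taxable value = $30,738.7 − $6,000 = $24,738.7
Pellston School District: $24,738.7 × 0.01361 = $336.693707
Drummond County: $24,738.7 × 0.00709 = $175.397383
City of Pellston: $24,738.7 × 0.00506 = $125.177822
Pinecrest Township: $24,738.7 × 0.0049 = $121.21963
Water District: $24,738.7 × 0.00554 = $137.052398
Total = $895.54094

$895.54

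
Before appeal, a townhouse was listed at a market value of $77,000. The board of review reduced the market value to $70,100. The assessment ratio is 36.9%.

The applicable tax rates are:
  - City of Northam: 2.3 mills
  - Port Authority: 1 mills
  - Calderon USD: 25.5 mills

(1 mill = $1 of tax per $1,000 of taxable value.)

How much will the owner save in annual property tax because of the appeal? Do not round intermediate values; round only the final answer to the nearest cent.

Old assessed value = $77,000 × 0.369 = $28,413
New assessed value = $70,100 × 0.369 = $25,866.9
Combined rate = 0.0023 + 0.001 + 0.0255 = 0.0288
Old tax = $28,413 × 0.0288 = $818.2944
New tax = $25,866.9 × 0.0288 = $744.96672
Reduction = $818.2944 − $744.96672 = $73.32768

$73.33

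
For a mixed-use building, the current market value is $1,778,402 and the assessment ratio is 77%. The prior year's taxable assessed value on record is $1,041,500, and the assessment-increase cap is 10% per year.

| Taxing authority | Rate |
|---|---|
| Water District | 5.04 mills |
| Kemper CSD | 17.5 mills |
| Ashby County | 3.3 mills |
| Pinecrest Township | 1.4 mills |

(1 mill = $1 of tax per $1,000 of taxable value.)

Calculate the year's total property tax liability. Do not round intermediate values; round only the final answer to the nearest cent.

$31,207.51

Uncapped assessed value = $1,778,402 × 0.77 = $1,369,369.54
Cap limit = $1,041,500 × 1.1 = $1,145,650
Taxable assessed value = min($1,369,369.54, $1,145,650) = $1,145,650 (cap binds)
Water District: $1,145,650 × 0.00504 = $5,774.076
Kemper CSD: $1,145,650 × 0.0175 = $20,048.875
Ashby County: $1,145,650 × 0.0033 = $3,780.645
Pinecrest Township: $1,145,650 × 0.0014 = $1,603.91
Total = $31,207.506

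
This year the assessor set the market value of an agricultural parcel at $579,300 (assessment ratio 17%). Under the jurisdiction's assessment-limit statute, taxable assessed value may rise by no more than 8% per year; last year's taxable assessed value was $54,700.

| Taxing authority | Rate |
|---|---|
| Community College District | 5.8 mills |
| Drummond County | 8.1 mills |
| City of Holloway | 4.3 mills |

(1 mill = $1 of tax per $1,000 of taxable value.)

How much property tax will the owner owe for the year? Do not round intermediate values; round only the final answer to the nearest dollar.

Uncapped assessed value = $579,300 × 0.17 = $98,481
Cap limit = $54,700 × 1.08 = $59,076
Taxable assessed value = min($98,481, $59,076) = $59,076 (cap binds)
Community College District: $59,076 × 0.0058 = $342.6408
Drummond County: $59,076 × 0.0081 = $478.5156
City of Holloway: $59,076 × 0.0043 = $254.0268
Total = $1,075.1832

$1,075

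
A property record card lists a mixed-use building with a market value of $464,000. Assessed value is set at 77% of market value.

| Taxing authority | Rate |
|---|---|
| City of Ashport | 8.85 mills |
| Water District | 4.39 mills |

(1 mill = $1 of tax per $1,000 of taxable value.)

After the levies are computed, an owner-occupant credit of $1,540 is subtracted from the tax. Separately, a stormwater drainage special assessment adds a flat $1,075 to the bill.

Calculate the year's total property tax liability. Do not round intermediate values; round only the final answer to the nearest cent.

Assessed value = $464,000 × 0.77 = $357,280
City of Ashport: $357,280 × 0.00885 = $3,161.928
Water District: $357,280 × 0.00439 = $1,568.4592
Levies subtotal = $4,730.3872
After credit = $4,730.3872 − $1,540 = $3,190.3872
Total = $3,190.3872 + $1,075 = $4,265.3872

$4,265.39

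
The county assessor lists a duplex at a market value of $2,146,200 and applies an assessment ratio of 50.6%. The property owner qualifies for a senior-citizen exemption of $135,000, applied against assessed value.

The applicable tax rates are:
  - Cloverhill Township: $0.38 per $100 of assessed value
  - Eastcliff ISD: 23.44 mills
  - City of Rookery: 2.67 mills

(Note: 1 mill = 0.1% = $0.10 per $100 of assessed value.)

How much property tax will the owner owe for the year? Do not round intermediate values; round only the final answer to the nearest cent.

$28,443.73

Assessed value = $2,146,200 × 0.506 = $1,085,977.2
Taxable value = $1,085,977.2 − $135,000 = $950,977.2
Cloverhill Township: $950,977.2 × 0.0038 = $3,613.71336
Eastcliff ISD: $950,977.2 × 0.02344 = $22,290.905568
City of Rookery: $950,977.2 × 0.00267 = $2,539.109124
Total = $28,443.728052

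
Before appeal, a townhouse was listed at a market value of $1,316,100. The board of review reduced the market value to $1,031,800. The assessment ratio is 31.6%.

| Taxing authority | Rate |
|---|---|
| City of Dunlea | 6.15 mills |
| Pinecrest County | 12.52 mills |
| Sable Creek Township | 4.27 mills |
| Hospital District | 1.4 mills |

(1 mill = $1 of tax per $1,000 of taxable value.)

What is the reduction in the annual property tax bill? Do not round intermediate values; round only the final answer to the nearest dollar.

$2,187

Old assessed value = $1,316,100 × 0.316 = $415,887.6
New assessed value = $1,031,800 × 0.316 = $326,048.8
Combined rate = 0.00615 + 0.01252 + 0.00427 + 0.0014 = 0.02434
Old tax = $415,887.6 × 0.02434 = $10,122.704184
New tax = $326,048.8 × 0.02434 = $7,936.027792
Reduction = $10,122.704184 − $7,936.027792 = $2,186.676392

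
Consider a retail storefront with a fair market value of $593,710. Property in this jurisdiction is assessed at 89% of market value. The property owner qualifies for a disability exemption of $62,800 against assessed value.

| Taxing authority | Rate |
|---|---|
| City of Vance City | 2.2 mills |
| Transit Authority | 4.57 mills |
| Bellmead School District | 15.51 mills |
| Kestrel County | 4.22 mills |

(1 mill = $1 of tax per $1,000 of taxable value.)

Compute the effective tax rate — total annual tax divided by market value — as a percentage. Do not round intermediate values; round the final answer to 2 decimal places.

2.08%

Assessed value = $593,710 × 0.89 = $528,401.9
Taxable value = $528,401.9 − $62,800 = $465,601.9
City of Vance City: $465,601.9 × 0.0022 = $1,024.32418
Transit Authority: $465,601.9 × 0.00457 = $2,127.800683
Bellmead School District: $465,601.9 × 0.01551 = $7,221.485469
Kestrel County: $465,601.9 × 0.00422 = $1,964.840018
Total tax = $12,338.45035
Effective rate = $12,338.45035 ÷ $593,710 = 2.08% of market value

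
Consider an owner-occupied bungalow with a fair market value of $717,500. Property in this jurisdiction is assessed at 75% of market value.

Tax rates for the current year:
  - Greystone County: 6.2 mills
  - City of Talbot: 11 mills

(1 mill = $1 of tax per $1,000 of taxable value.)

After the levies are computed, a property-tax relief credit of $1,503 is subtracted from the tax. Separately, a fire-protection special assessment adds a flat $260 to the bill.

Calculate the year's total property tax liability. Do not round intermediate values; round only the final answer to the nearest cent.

$8,012.75

Assessed value = $717,500 × 0.75 = $538,125
Greystone County: $538,125 × 0.0062 = $3,336.375
City of Talbot: $538,125 × 0.011 = $5,919.375
Levies subtotal = $9,255.75
After credit = $9,255.75 − $1,503 = $7,752.75
Total = $7,752.75 + $260 = $8,012.75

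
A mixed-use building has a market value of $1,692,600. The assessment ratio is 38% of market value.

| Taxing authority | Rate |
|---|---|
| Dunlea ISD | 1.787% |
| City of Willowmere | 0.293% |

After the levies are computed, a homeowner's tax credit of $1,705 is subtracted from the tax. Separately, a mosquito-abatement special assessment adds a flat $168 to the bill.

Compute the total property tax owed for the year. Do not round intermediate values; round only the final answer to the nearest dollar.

$11,841

Assessed value = $1,692,600 × 0.38 = $643,188
Dunlea ISD: $643,188 × 0.01787 = $11,493.76956
City of Willowmere: $643,188 × 0.00293 = $1,884.54084
Levies subtotal = $13,378.3104
After credit = $13,378.3104 − $1,705 = $11,673.3104
Total = $11,673.3104 + $168 = $11,841.3104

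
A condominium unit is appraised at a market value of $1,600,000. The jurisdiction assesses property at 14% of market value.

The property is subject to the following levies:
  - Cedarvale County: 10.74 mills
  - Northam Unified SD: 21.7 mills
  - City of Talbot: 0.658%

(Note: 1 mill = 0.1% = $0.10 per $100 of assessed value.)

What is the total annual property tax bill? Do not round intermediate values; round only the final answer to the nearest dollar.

$8,740

Assessed value = $1,600,000 × 0.14 = $224,000
Cedarvale County: $224,000 × 0.01074 = $2,405.76
Northam Unified SD: $224,000 × 0.0217 = $4,860.8
City of Talbot: $224,000 × 0.00658 = $1,473.92
Total = $8,740.48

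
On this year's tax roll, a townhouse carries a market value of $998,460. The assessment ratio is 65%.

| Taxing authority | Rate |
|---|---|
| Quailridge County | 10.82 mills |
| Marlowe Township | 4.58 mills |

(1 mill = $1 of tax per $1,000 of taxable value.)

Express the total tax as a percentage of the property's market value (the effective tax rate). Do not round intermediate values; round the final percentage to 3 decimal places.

1.001%

Assessed value = $998,460 × 0.65 = $648,999
Quailridge County: $648,999 × 0.01082 = $7,022.16918
Marlowe Township: $648,999 × 0.00458 = $2,972.41542
Total tax = $9,994.5846
Effective rate = $9,994.5846 ÷ $998,460 = 1.001% of market value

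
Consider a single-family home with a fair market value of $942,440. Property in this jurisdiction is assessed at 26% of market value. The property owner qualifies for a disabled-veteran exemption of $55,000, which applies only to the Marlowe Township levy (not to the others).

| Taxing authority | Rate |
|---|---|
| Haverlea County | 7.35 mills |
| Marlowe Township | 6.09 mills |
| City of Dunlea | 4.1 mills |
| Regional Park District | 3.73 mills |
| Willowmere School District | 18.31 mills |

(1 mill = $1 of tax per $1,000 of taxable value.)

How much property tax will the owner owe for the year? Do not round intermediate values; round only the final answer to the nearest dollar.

Assessed value = $942,440 × 0.26 = $245,034.4
Haverlea County: $245,034.4 × 0.00735 = $1,801.00284
Marlowe Township: ($245,034.4 − $55,000) × 0.00609 = $190,034.4 × 0.00609 = $1,157.309496
City of Dunlea: $245,034.4 × 0.0041 = $1,004.64104
Regional Park District: $245,034.4 × 0.00373 = $913.978312
Willowmere School District: $245,034.4 × 0.01831 = $4,486.579864
Total = $9,363.511552

$9,364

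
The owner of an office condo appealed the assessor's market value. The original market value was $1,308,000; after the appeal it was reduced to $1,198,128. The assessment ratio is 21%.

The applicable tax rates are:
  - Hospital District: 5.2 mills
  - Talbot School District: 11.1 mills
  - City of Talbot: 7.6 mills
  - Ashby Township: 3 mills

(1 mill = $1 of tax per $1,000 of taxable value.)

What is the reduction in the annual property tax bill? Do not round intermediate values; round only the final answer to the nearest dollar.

$621

Old assessed value = $1,308,000 × 0.21 = $274,680
New assessed value = $1,198,128 × 0.21 = $251,606.88
Combined rate = 0.0052 + 0.0111 + 0.0076 + 0.003 = 0.0269
Old tax = $274,680 × 0.0269 = $7,388.892
New tax = $251,606.88 × 0.0269 = $6,768.225072
Reduction = $7,388.892 − $6,768.225072 = $620.666928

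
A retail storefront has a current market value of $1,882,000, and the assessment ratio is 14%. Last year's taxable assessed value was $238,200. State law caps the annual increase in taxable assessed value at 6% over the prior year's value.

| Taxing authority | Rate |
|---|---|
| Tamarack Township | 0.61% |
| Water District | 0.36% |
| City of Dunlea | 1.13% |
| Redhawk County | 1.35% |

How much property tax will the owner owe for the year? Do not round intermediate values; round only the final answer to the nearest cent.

Uncapped assessed value = $1,882,000 × 0.14 = $263,480
Cap limit = $238,200 × 1.06 = $252,492
Taxable assessed value = min($263,480, $252,492) = $252,492 (cap binds)
Tamarack Township: $252,492 × 0.0061 = $1,540.2012
Water District: $252,492 × 0.0036 = $908.9712
City of Dunlea: $252,492 × 0.0113 = $2,853.1596
Redhawk County: $252,492 × 0.0135 = $3,408.642
Total = $8,710.974

$8,710.97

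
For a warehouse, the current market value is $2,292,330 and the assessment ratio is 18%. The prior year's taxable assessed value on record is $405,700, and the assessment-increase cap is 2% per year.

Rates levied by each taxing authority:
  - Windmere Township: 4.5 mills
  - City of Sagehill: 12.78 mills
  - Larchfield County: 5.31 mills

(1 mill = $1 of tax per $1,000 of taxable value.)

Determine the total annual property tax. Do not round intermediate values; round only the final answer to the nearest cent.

Uncapped assessed value = $2,292,330 × 0.18 = $412,619.4
Cap limit = $405,700 × 1.02 = $413,814
Taxable assessed value = min($412,619.4, $413,814) = $412,619.4 (cap does not bind)
Windmere Township: $412,619.4 × 0.0045 = $1,856.7873
City of Sagehill: $412,619.4 × 0.01278 = $5,273.275932
Larchfield County: $412,619.4 × 0.00531 = $2,191.009014
Total = $9,321.072246

$9,321.07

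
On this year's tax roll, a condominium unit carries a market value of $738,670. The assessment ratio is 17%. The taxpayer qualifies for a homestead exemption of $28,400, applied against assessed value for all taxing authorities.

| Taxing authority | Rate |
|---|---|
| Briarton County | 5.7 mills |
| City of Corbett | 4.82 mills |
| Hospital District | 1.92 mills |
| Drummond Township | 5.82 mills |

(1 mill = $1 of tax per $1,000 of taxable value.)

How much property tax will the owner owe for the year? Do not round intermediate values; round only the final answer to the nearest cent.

Assessed value = $738,670 × 0.17 = $125,573.9
Taxable value = $125,573.9 − $28,400 = $97,173.9
Briarton County: $97,173.9 × 0.0057 = $553.89123
City of Corbett: $97,173.9 × 0.00482 = $468.378198
Hospital District: $97,173.9 × 0.00192 = $186.573888
Drummond Township: $97,173.9 × 0.00582 = $565.552098
Total = $553.89123 + $468.378198 + $186.573888 + $565.552098 = $1,774.395414

$1,774.40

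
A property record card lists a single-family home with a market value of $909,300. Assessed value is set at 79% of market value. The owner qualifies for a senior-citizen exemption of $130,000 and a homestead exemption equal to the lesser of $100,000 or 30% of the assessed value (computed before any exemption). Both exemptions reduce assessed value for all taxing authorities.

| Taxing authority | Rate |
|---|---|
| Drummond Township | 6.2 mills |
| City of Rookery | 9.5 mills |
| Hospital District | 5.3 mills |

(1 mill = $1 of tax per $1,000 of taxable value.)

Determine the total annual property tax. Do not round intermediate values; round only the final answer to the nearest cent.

Assessed value = $909,300 × 0.79 = $718,347
Homestead exemption = min($100,000, 30% × $718,347) = min($100,000, $215,504.1) = $100,000 (dollar cap binds)
Taxable value = $718,347 − $130,000 − $100,000 = $488,347
Drummond Township: $488,347 × 0.0062 = $3,027.7514
City of Rookery: $488,347 × 0.0095 = $4,639.2965
Hospital District: $488,347 × 0.0053 = $2,588.2391
Total = $10,255.287

$10,255.29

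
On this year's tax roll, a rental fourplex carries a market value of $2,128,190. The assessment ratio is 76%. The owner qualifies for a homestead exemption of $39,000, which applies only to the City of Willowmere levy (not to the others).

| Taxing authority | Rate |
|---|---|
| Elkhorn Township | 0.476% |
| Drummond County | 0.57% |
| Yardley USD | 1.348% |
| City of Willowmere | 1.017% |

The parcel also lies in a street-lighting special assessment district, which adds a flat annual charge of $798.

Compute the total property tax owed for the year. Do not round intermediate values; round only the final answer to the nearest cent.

Assessed value = $2,128,190 × 0.76 = $1,617,424.4
Elkhorn Township: $1,617,424.4 × 0.00476 = $7,698.940144
Drummond County: $1,617,424.4 × 0.0057 = $9,219.31908
Yardley USD: $1,617,424.4 × 0.01348 = $21,802.880912
City of Willowmere: ($1,617,424.4 − $39,000) × 0.01017 = $1,578,424.4 × 0.01017 = $16,052.576148
Levies subtotal = $54,773.716284
Total = $54,773.716284 + $798 = $55,571.716284

$55,571.72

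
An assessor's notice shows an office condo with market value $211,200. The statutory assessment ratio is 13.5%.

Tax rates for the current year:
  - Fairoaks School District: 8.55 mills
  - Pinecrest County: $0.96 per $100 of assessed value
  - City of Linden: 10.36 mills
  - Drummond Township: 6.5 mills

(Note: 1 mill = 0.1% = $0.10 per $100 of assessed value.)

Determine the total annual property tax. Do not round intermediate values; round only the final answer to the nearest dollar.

Assessed value = $211,200 × 0.135 = $28,512
Fairoaks School District: $28,512 × 0.00855 = $243.7776
Pinecrest County: $28,512 × 0.0096 = $273.7152
City of Linden: $28,512 × 0.01036 = $295.38432
Drummond Township: $28,512 × 0.0065 = $185.328
Total = $998.20512

$998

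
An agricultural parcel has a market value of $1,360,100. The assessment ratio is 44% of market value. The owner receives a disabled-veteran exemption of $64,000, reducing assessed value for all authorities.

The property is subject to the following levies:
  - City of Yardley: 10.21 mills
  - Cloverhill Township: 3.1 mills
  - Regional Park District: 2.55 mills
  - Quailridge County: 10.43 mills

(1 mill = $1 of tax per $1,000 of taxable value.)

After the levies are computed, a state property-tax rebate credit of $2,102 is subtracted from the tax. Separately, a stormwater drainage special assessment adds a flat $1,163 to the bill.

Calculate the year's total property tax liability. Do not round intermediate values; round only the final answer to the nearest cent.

$13,111.53

Assessed value = $1,360,100 × 0.44 = $598,444
Taxable value = $598,444 − $64,000 = $534,444
City of Yardley: $534,444 × 0.01021 = $5,456.67324
Cloverhill Township: $534,444 × 0.0031 = $1,656.7764
Regional Park District: $534,444 × 0.00255 = $1,362.8322
Quailridge County: $534,444 × 0.01043 = $5,574.25092
Levies subtotal = $14,050.53276
After credit = $14,050.53276 − $2,102 = $11,948.53276
Total = $11,948.53276 + $1,163 = $13,111.53276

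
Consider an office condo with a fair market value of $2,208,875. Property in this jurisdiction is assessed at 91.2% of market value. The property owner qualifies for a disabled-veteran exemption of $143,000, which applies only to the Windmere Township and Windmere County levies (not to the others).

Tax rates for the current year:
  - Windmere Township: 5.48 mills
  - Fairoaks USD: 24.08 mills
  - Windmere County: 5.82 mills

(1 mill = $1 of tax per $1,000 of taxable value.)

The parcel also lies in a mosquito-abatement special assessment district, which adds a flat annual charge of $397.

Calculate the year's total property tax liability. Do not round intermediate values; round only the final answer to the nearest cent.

$70,053.90

Assessed value = $2,208,875 × 0.912 = $2,014,494
Windmere Township: ($2,014,494 − $143,000) × 0.00548 = $1,871,494 × 0.00548 = $10,255.78712
Fairoaks USD: $2,014,494 × 0.02408 = $48,509.01552
Windmere County: ($2,014,494 − $143,000) × 0.00582 = $1,871,494 × 0.00582 = $10,892.09508
Levies subtotal = $69,656.89772
Total = $69,656.89772 + $397 = $70,053.89772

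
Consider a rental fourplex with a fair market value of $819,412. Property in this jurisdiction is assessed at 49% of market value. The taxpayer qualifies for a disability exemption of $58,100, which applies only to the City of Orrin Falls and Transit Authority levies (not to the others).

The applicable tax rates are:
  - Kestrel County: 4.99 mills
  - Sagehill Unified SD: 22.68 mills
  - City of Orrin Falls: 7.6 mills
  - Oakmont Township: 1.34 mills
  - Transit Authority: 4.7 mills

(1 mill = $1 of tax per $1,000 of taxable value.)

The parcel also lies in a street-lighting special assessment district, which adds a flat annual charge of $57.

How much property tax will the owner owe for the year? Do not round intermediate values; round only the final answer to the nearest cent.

Assessed value = $819,412 × 0.49 = $401,511.88
Kestrel County: $401,511.88 × 0.00499 = $2,003.5442812
Sagehill Unified SD: $401,511.88 × 0.02268 = $9,106.2894384
City of Orrin Falls: ($401,511.88 − $58,100) × 0.0076 = $343,411.88 × 0.0076 = $2,609.930288
Oakmont Township: $401,511.88 × 0.00134 = $538.0259192
Transit Authority: ($401,511.88 − $58,100) × 0.0047 = $343,411.88 × 0.0047 = $1,614.035836
Levies subtotal = $15,871.8257628
Total = $15,871.8257628 + $57 = $15,928.8257628

$15,928.83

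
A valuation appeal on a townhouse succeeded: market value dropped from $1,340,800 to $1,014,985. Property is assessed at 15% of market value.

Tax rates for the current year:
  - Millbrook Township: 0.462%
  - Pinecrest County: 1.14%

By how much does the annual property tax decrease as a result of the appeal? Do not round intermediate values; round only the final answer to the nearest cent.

$782.93

Old assessed value = $1,340,800 × 0.15 = $201,120
New assessed value = $1,014,985 × 0.15 = $152,247.75
Combined rate = 0.00462 + 0.0114 = 0.01602
Old tax = $201,120 × 0.01602 = $3,221.9424
New tax = $152,247.75 × 0.01602 = $2,439.008955
Reduction = $3,221.9424 − $2,439.008955 = $782.933445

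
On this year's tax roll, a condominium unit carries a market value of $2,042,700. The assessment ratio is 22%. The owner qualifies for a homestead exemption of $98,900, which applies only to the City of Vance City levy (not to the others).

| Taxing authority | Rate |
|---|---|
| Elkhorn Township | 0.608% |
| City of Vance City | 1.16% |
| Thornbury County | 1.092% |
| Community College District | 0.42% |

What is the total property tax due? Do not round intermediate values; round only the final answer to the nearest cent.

Assessed value = $2,042,700 × 0.22 = $449,394
Elkhorn Township: $449,394 × 0.00608 = $2,732.31552
City of Vance City: ($449,394 − $98,900) × 0.0116 = $350,494 × 0.0116 = $4,065.7304
Thornbury County: $449,394 × 0.01092 = $4,907.38248
Community College District: $449,394 × 0.0042 = $1,887.4548
Total = $13,592.8832

$13,592.88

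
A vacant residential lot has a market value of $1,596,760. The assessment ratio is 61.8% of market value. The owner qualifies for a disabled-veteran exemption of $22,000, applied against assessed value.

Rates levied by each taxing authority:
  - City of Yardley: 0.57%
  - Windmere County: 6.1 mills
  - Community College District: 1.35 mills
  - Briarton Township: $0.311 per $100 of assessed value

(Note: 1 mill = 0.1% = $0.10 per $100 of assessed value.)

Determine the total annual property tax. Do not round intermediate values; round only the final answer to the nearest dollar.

$15,688

Assessed value = $1,596,760 × 0.618 = $986,797.68
Taxable value = $986,797.68 − $22,000 = $964,797.68
City of Yardley: $964,797.68 × 0.0057 = $5,499.346776
Windmere County: $964,797.68 × 0.0061 = $5,885.265848
Community College District: $964,797.68 × 0.00135 = $1,302.476868
Briarton Township: $964,797.68 × 0.00311 = $3,000.5207848
Total = $15,687.6102768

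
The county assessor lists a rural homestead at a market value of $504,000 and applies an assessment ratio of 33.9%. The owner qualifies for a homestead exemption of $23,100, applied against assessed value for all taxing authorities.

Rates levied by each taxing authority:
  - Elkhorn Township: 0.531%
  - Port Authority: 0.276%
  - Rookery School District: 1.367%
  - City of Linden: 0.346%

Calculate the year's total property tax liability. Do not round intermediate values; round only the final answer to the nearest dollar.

Assessed value = $504,000 × 0.339 = $170,856
Taxable value = $170,856 − $23,100 = $147,756
Elkhorn Township: $147,756 × 0.00531 = $784.58436
Port Authority: $147,756 × 0.00276 = $407.80656
Rookery School District: $147,756 × 0.01367 = $2,019.82452
City of Linden: $147,756 × 0.00346 = $511.23576
Total = $784.58436 + $407.80656 + $2,019.82452 + $511.23576 = $3,723.4512

$3,723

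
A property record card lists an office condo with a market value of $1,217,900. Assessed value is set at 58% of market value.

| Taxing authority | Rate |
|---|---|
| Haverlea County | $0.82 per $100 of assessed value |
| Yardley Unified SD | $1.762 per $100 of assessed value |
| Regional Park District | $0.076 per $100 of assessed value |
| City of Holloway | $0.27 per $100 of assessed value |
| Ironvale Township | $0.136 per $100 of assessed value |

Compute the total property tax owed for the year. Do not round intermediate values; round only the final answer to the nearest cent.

Assessed value = $1,217,900 × 0.58 = $706,382
Haverlea County: $706,382 × 0.0082 = $5,792.3324
Yardley Unified SD: $706,382 × 0.01762 = $12,446.45084
Regional Park District: $706,382 × 0.00076 = $536.85032
City of Holloway: $706,382 × 0.0027 = $1,907.2314
Ironvale Township: $706,382 × 0.00136 = $960.67952
Total = $5,792.3324 + $12,446.45084 + $536.85032 + $1,907.2314 + $960.67952 = $21,643.54448

$21,643.54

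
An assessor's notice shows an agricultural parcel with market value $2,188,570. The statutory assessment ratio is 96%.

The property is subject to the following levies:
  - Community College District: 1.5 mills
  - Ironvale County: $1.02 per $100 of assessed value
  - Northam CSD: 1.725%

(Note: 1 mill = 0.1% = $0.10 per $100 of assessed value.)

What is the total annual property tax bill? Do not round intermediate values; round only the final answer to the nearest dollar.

Assessed value = $2,188,570 × 0.96 = $2,101,027.2
Community College District: $2,101,027.2 × 0.0015 = $3,151.5408
Ironvale County: $2,101,027.2 × 0.0102 = $21,430.47744
Northam CSD: $2,101,027.2 × 0.01725 = $36,242.7192
Total = $60,824.73744

$60,825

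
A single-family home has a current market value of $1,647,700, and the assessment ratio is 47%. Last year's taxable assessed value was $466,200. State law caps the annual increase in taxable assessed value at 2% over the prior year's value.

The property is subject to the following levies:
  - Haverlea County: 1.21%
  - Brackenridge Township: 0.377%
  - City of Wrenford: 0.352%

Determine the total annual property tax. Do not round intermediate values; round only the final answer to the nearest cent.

Uncapped assessed value = $1,647,700 × 0.47 = $774,419
Cap limit = $466,200 × 1.02 = $475,524
Taxable assessed value = min($774,419, $475,524) = $475,524 (cap binds)
Haverlea County: $475,524 × 0.0121 = $5,753.8404
Brackenridge Township: $475,524 × 0.00377 = $1,792.72548
City of Wrenford: $475,524 × 0.00352 = $1,673.84448
Total = $9,220.41036

$9,220.41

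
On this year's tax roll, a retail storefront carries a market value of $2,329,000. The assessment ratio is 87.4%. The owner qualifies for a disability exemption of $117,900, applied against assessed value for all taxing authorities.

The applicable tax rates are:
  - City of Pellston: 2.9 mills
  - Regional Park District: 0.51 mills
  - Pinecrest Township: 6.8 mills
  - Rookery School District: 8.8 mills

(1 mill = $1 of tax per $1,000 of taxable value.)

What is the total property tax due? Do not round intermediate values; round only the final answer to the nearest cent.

Assessed value = $2,329,000 × 0.874 = $2,035,546
Taxable value = $2,035,546 − $117,900 = $1,917,646
City of Pellston: $1,917,646 × 0.0029 = $5,561.1734
Regional Park District: $1,917,646 × 0.00051 = $977.99946
Pinecrest Township: $1,917,646 × 0.0068 = $13,039.9928
Rookery School District: $1,917,646 × 0.0088 = $16,875.2848
Total = $5,561.1734 + $977.99946 + $13,039.9928 + $16,875.2848 = $36,454.45046

$36,454.45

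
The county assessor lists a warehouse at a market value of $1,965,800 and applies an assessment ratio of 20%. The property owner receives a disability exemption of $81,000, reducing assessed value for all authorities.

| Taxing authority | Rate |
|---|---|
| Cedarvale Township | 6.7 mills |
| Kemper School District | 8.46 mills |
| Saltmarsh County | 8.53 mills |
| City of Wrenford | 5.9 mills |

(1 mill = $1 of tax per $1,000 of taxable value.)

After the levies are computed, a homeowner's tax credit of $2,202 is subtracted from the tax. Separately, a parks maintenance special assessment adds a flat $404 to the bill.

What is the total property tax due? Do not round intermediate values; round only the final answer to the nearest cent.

Assessed value = $1,965,800 × 0.2 = $393,160
Taxable value = $393,160 − $81,000 = $312,160
Cedarvale Township: $312,160 × 0.0067 = $2,091.472
Kemper School District: $312,160 × 0.00846 = $2,640.8736
Saltmarsh County: $312,160 × 0.00853 = $2,662.7248
City of Wrenford: $312,160 × 0.0059 = $1,841.744
Levies subtotal = $9,236.8144
After credit = $9,236.8144 − $2,202 = $7,034.8144
Total = $7,034.8144 + $404 = $7,438.8144

$7,438.81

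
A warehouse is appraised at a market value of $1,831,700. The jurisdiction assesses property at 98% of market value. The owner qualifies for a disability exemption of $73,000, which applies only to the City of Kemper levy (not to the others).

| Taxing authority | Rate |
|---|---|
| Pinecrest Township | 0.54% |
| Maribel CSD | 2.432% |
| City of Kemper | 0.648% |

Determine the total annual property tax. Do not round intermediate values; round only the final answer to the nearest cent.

$64,508.35

Assessed value = $1,831,700 × 0.98 = $1,795,066
Pinecrest Township: $1,795,066 × 0.0054 = $9,693.3564
Maribel CSD: $1,795,066 × 0.02432 = $43,656.00512
City of Kemper: ($1,795,066 − $73,000) × 0.00648 = $1,722,066 × 0.00648 = $11,158.98768
Total = $64,508.3492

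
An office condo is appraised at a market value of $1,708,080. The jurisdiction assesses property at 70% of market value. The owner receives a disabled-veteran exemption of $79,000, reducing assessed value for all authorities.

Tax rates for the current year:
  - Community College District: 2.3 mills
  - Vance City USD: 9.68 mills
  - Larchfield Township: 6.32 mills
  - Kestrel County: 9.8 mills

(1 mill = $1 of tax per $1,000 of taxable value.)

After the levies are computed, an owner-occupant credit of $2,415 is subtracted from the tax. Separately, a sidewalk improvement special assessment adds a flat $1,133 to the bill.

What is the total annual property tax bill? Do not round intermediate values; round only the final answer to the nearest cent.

Assessed value = $1,708,080 × 0.7 = $1,195,656
Taxable value = $1,195,656 − $79,000 = $1,116,656
Community College District: $1,116,656 × 0.0023 = $2,568.3088
Vance City USD: $1,116,656 × 0.00968 = $10,809.23008
Larchfield Township: $1,116,656 × 0.00632 = $7,057.26592
Kestrel County: $1,116,656 × 0.0098 = $10,943.2288
Levies subtotal = $31,378.0336
After credit = $31,378.0336 − $2,415 = $28,963.0336
Total = $28,963.0336 + $1,133 = $30,096.0336

$30,096.03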